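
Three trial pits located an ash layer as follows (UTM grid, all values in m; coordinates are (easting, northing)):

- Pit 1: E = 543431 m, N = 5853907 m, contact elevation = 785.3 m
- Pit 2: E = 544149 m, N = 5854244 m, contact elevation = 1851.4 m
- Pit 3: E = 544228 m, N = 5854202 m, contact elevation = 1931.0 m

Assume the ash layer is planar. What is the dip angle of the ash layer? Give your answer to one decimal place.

Two edge vectors: Pit 1→Pit 2 = (718, 337, 1066.1), Pit 1→Pit 3 = (797, 295, 1145.7).
Normal n = (Pit 1→Pit 2) × (Pit 1→Pit 3) = (71601.4, 27069.1, -56779).
So ∂z/∂E = −n_x/n_z = 1.26105 and ∂z/∂N = −n_y/n_z = 0.47674.
Gradient magnitude |∇z| = √(a² + b²) = √(1.59026 + 0.22729) = 1.34816.
True dip = arctan(1.34816) = 53.4°, dipping toward WSW (azimuth ≈ 249°).

53.4°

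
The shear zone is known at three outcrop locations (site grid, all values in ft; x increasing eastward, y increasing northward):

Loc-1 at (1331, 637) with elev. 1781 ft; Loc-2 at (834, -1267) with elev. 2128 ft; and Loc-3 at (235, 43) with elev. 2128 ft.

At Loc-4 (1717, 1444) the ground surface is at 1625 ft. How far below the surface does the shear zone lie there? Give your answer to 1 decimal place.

Two edge vectors: Loc-1→Loc-2 = (-497, -1904, 347), Loc-1→Loc-3 = (-1096, -594, 347).
Normal n = (Loc-1→Loc-2) × (Loc-1→Loc-3) = (-454570, -207853, -1791566).
So ∂z/∂x = −n_x/n_z = −0.253728 and ∂z/∂y = −n_y/n_z = −0.116017.
Intercept c from Loc-1: 1781 + 337.71 + 73.90 = 2192.61.
At (1717, 1444): z_contact = −435.65 − 167.53 + 2192.61 = 1589.43 ft.
Depth below ground = 1625 − 1589.43 = 35.6 ft.

35.6 ft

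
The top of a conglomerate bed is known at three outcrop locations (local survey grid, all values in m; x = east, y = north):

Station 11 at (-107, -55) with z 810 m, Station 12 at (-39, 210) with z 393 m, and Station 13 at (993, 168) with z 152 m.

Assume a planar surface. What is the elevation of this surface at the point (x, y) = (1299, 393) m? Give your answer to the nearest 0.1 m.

-275.2 m

Two edge vectors: Station 11→Station 12 = (68, 265, -417), Station 11→Station 13 = (1100, 223, -658).
Normal n = (Station 11→Station 12) × (Station 11→Station 13) = (-81379, -413956, -276336).
So ∂z/∂x = −n_x/n_z = −0.294493 and ∂z/∂y = −n_y/n_z = −1.498017.
Intercept c from Station 11: 810 − 31.51 − 82.39 = 696.10.
At (1299, 393): z = −382.5 − 588.7 + 696.10 = -275.2 m.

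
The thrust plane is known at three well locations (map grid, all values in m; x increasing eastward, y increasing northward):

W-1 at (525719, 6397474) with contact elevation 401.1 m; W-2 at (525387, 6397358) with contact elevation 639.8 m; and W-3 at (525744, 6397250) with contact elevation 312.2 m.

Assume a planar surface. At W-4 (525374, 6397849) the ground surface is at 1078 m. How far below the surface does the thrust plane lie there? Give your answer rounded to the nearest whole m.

278 m

Two edge vectors: W-1→W-2 = (-332, -116, 238.7), W-1→W-3 = (25, -224, -88.9).
Normal n = (W-1→W-2) × (W-1→W-3) = (63781.2, -23547.3, 77268).
So ∂z/∂x = −n_x/n_z = −0.82545426 and ∂z/∂y = −n_y/n_z = 0.30474841.
Intercept c from W-1: 401.1 + 433956.99 − 1949620.02 = −1515261.93.
At (525374, 6397849): z_contact = −433672.2 + 1949734.3 − 1515261.93 = 800.2 m.
Depth below ground = 1078 − 800.2 = 278 m.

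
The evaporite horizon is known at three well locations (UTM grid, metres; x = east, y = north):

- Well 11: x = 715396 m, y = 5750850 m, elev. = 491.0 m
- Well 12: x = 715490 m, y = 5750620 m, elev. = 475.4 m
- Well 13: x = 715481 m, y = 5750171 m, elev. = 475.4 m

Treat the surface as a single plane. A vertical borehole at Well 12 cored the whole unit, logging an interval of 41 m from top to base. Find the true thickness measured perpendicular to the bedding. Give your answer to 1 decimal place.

40.5 m

Two edge vectors: Well 11→Well 12 = (94, -230, -15.6), Well 11→Well 13 = (85, -679, -15.6).
Normal n = (Well 11→Well 12) × (Well 11→Well 13) = (-7004.4, 140.4, -44276).
So ∂z/∂x = −n_x/n_z = −0.15820 and ∂z/∂y = −n_y/n_z = 0.00317.
|∇z| = √(a²+b²) = 0.15823, so dip δ = arctan(0.15823) = 8.99°.
True thickness = vertical thickness × cos δ = 41 × cos 8.99° = 40.5 m.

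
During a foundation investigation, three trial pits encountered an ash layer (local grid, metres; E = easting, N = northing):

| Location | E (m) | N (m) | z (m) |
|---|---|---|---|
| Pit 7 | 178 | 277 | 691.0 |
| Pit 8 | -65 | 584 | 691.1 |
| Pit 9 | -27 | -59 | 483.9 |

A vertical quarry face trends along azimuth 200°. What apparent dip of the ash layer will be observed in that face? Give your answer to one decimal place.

Let the plane be z = a·E + b·N + c.
Pit 8−Pit 7: −243a + 307b = 0.1;  Pit 9−Pit 7: −205a − 336b = −207.1.
Solving gives a = 0.43951, b = 0.34821.
Unit vector along 200° is (sin 200°, cos 200°) = (-0.3420, -0.9397).
Slope in that direction = a·(-0.3420) + b·(-0.9397) = −0.47754.
Apparent dip = arctan|0.47754| = 25.5° (true dip is 29.3°, so apparent ≤ true as expected).

25.5°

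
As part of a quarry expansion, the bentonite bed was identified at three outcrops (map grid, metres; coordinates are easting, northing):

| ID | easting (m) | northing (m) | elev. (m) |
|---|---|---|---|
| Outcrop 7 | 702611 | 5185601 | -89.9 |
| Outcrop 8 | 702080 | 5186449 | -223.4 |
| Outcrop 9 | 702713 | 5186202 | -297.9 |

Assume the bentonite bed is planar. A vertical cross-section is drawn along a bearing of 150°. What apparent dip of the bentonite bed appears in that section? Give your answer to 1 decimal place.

8.3°

Let the plane be z = a·easting + b·northing + c.
Outcrop 8−Outcrop 7: −531a + 848b = −133.5;  Outcrop 9−Outcrop 7: 102a + 601b = −208.
Solving gives a = −0.23704, b = −0.30586.
Unit vector along 150° is (sin 150°, cos 150°) = (0.5000, -0.8660).
Slope in that direction = a·(0.5000) + b·(-0.8660) = 0.14636.
Apparent dip = arctan|0.14636| = 8.3° (true dip is 21.2°, so apparent ≤ true as expected).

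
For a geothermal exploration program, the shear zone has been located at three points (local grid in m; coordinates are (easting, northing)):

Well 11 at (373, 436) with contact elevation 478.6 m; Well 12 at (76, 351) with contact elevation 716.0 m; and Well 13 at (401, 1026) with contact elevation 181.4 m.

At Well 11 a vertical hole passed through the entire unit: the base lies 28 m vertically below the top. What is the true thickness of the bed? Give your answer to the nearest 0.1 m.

Two edge vectors: Well 11→Well 12 = (-297, -85, 237.4), Well 11→Well 13 = (28, 590, -297.2).
Normal n = (Well 11→Well 12) × (Well 11→Well 13) = (-114804, -81621.2, -172850).
So ∂z/∂E = −n_x/n_z = −0.66418 and ∂z/∂N = −n_y/n_z = −0.47221.
|∇z| = √(a²+b²) = 0.81494, so dip δ = arctan(0.81494) = 39.18°.
True thickness = vertical thickness × cos δ = 28 × cos 39.18° = 21.7 m.

21.7 m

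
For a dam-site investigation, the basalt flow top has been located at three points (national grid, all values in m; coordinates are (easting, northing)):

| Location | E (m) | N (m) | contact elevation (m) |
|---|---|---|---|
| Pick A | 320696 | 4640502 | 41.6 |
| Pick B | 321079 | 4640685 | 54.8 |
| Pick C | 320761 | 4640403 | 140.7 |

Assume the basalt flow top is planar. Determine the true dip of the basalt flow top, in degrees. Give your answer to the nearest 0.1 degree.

40.1°

Two edge vectors: Pick A→Pick B = (383, 183, 13.2), Pick A→Pick C = (65, -99, 99.1).
Normal n = (Pick A→Pick B) × (Pick A→Pick C) = (19442.1, -37097.3, -49812).
So ∂z/∂E = −n_x/n_z = 0.39031 and ∂z/∂N = −n_y/n_z = −0.74475.
Gradient magnitude |∇z| = √(a² + b²) = √(0.15234 + 0.55465) = 0.84083.
True dip = arctan(0.84083) = 40.1°, dipping toward NNW (azimuth ≈ 332°).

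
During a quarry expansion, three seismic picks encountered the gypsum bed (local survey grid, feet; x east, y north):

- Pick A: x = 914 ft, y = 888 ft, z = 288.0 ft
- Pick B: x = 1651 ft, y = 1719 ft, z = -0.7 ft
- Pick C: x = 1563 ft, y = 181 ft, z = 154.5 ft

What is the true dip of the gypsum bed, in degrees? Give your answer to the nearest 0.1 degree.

Two edge vectors: Pick A→Pick B = (737, 831, -288.7), Pick A→Pick C = (649, -707, -133.5).
Normal n = (Pick A→Pick B) × (Pick A→Pick C) = (-315049.4, -88976.8, -1060378).
So ∂z/∂x = −n_x/n_z = −0.29711 and ∂z/∂y = −n_y/n_z = −0.08391.
Gradient magnitude |∇z| = √(a² + b²) = √(0.08827 + 0.00704) = 0.30873.
True dip = arctan(0.30873) = 17.2°, dipping toward ENE (azimuth ≈ 074°).

17.2°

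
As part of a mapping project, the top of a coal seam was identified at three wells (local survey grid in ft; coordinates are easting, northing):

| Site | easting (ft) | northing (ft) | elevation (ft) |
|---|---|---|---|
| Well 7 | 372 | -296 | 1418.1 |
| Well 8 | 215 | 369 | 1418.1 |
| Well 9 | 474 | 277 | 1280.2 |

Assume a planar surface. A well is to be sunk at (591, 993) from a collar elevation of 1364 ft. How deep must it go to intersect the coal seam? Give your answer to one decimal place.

250.0 ft

Let the plane be z = a·easting + b·northing + c.
Well 8−Well 7: −157a + 665b = 0;  Well 9−Well 7: 102a + 573b = −137.9.
Solving gives a = −0.58117, b = −0.13721.
Then c = 1418.1 − a·372 − b·-296 = 1593.68.
At (591, 993): z_contact = −343.47 − 136.25 + 1593.68 = 1113.96 ft.
Depth below ground = 1364 − 1113.96 = 250.0 ft.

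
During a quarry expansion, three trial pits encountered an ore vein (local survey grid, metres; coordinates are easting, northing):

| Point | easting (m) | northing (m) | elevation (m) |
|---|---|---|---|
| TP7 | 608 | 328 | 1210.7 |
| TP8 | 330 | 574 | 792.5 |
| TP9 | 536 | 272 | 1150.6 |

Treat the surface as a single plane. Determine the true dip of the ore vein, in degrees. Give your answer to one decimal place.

50.6°

Two edge vectors: TP7→TP8 = (-278, 246, -418.2), TP7→TP9 = (-72, -56, -60.1).
Normal n = (TP7→TP8) × (TP7→TP9) = (-38203.8, 13402.6, 33280).
So ∂z/∂easting = −n_x/n_z = 1.14795 and ∂z/∂northing = −n_y/n_z = −0.40272.
Gradient magnitude |∇z| = √(a² + b²) = √(1.31779 + 0.16219) = 1.21654.
True dip = arctan(1.21654) = 50.6°, dipping toward WNW (azimuth ≈ 289°).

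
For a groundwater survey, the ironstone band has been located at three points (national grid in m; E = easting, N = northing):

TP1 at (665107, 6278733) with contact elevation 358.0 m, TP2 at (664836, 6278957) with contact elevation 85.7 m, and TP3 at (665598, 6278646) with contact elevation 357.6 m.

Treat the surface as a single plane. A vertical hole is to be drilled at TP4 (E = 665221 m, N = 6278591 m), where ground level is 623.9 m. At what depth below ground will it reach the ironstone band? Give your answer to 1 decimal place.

Let the plane be z = a·E + b·N + c.
TP2−TP1: −271a + 224b = −272.3;  TP3−TP1: 491a − 87b = −0.4.
Solving gives a = −0.275205713, b = −1.548574768.
Then c = 358 − a·665107 − b·6278733 = 9906486.75.
At (665221, 6278591): z_contact = −183072.62 − 9722867.60 + 9906486.75 = 546.52 m.
Depth below ground = 623.9 − 546.52 = 77.4 m.

77.4 m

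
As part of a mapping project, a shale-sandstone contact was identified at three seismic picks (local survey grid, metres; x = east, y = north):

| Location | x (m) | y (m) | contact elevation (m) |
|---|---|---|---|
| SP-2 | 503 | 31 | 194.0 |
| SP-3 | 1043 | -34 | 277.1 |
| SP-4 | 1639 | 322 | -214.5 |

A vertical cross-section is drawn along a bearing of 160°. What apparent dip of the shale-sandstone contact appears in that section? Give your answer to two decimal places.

51.96°

Two edge vectors: SP-2→SP-3 = (540, -65, 83.1), SP-2→SP-4 = (1136, 291, -408.5).
Normal n = (SP-2→SP-3) × (SP-2→SP-4) = (2370.4, 314991.6, 230980).
So ∂z/∂x = −n_x/n_z = −0.01026 and ∂z/∂y = −n_y/n_z = −1.36372.
Unit vector along 160° is (sin 160°, cos 160°) = (0.3420, -0.9397).
Slope in that direction = a·(0.3420) + b·(-0.9397) = 1.27797.
Apparent dip = arctan|1.27797| = 51.96° (true dip is 53.7°, so apparent ≤ true as expected).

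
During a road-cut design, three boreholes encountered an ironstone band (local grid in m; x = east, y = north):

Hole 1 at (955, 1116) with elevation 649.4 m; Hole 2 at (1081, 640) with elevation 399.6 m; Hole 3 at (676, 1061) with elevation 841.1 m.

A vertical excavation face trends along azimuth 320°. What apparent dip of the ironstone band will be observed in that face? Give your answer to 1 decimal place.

36.2°

Let the plane be z = a·x + b·y + c.
Hole 2−Hole 1: 126a − 476b = −249.8;  Hole 3−Hole 1: −279a − 55b = 191.7.
Solving gives a = −0.75134, b = 0.32590.
Unit vector along 320° is (sin 320°, cos 320°) = (-0.6428, 0.7660).
Slope in that direction = a·(-0.6428) + b·(0.7660) = 0.73261.
Apparent dip = arctan|0.73261| = 36.2° (true dip is 39.3°, so apparent ≤ true as expected).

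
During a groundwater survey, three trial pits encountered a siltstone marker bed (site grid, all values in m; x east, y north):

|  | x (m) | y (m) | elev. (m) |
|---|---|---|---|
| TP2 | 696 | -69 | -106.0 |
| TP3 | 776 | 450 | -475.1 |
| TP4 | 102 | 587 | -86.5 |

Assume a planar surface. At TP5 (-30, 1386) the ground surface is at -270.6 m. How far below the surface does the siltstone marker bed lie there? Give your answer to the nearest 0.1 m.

Two edge vectors: TP2→TP3 = (80, 519, -369.1), TP2→TP4 = (-594, 656, 19.5).
Normal n = (TP2→TP3) × (TP2→TP4) = (252250.1, 217685.4, 360766).
So ∂z/∂x = −n_x/n_z = −0.699207 and ∂z/∂y = −n_y/n_z = −0.603398.
Intercept c from TP2: -106 + 486.65 − 41.63 = 339.01.
At (-30, 1386): z_contact = 20.98 − 836.31 + 339.01 = -476.32 m.
Depth below ground = -270.6 − (-476.32) = 205.7 m.

205.7 m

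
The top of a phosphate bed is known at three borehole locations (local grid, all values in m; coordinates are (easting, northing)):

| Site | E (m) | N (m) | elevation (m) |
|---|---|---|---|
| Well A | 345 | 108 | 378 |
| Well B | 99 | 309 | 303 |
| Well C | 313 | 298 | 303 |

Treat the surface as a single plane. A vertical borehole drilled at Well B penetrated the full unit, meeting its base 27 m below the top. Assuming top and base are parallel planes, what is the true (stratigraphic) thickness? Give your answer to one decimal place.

Let the plane be z = a·E + b·N + c.
Well B−Well A: −246a + 201b = −75;  Well C−Well A: −32a + 190b = −75.
Solving gives a = −0.02047, b = −0.39818.
|∇z| = √(a²+b²) = 0.39871, so dip δ = arctan(0.39871) = 21.74°.
True thickness = vertical thickness × cos δ = 27 × cos 21.74° = 25.1 m.

25.1 m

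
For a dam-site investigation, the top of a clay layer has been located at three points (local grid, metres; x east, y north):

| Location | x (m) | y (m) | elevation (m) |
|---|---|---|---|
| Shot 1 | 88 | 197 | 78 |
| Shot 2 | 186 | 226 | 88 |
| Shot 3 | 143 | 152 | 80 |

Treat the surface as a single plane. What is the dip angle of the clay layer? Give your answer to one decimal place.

5.9°

Two edge vectors: Shot 1→Shot 2 = (98, 29, 10), Shot 1→Shot 3 = (55, -45, 2).
Normal n = (Shot 1→Shot 2) × (Shot 1→Shot 3) = (508, 354, -6005).
So ∂z/∂x = −n_x/n_z = 0.08460 and ∂z/∂y = −n_y/n_z = 0.05895.
Gradient magnitude |∇z| = √(a² + b²) = √(0.00716 + 0.00348) = 0.10311.
True dip = arctan(0.10311) = 5.9°, dipping toward SW (azimuth ≈ 235°).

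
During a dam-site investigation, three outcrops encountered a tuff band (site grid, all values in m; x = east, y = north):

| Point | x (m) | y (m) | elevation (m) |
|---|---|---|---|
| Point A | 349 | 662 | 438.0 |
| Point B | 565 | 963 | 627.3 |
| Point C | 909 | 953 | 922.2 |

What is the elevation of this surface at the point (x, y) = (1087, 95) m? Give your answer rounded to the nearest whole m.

1063 m

Two edge vectors: Point A→Point B = (216, 301, 189.3), Point A→Point C = (560, 291, 484.2).
Normal n = (Point A→Point B) × (Point A→Point C) = (90657.9, 1420.8, -105704).
So ∂z/∂x = −n_x/n_z = 0.85766 and ∂z/∂y = −n_y/n_z = 0.01344.
Intercept c from Point A: 438 − 299.32 − 8.90 = 129.78.
At (1087, 95): z = 932.3 + 1.3 + 129.78 = 1063.3 m.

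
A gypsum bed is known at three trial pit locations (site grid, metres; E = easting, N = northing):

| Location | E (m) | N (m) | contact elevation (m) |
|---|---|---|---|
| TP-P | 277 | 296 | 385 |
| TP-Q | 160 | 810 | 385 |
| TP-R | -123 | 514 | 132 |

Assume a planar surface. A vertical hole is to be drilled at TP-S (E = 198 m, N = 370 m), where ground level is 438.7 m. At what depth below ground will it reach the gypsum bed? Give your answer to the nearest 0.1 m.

Let the plane be z = a·E + b·N + c.
TP-Q−TP-P: −117a + 514b = 0;  TP-R−TP-P: −400a + 218b = −253.
Solving gives a = 0.72208, b = 0.16436.
Then c = 385 − a·277 − b·296 = 136.33.
At (198, 370): z_contact = 142.97 + 60.81 + 136.33 = 340.12 m.
Depth below ground = 438.7 − 340.12 = 98.6 m.

98.6 m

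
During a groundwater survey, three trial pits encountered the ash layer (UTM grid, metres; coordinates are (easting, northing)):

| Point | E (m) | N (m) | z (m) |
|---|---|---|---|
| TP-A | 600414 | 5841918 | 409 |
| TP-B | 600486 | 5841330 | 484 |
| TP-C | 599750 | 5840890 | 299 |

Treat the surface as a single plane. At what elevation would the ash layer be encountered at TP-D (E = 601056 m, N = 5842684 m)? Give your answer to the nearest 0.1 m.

535.9 m

Let the plane be z = a·E + b·N + c.
TP-B−TP-A: 72a − 588b = 75;  TP-C−TP-A: −664a − 1028b = −110.
Solving gives a = 0.305265606, b = −0.090171558.
Then c = 409 − a·600414 − b·5841918 = 343898.11.
At (601056, 5842684): z = 183481.7 − 526843.9 + 343898.11 = 535.9 m.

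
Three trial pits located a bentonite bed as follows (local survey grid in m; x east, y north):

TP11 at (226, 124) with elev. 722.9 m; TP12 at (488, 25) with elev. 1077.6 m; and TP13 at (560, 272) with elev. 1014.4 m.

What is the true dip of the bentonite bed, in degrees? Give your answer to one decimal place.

51.9°

Let the plane be z = a·x + b·y + c.
TP12−TP11: 262a − 99b = 354.7;  TP13−TP11: 334a + 148b = 291.5.
Solving gives a = 1.13240, b = −0.58596.
Gradient magnitude |∇z| = √(a² + b²) = √(1.28234 + 0.34335) = 1.27503.
True dip = arctan(1.27503) = 51.9°, dipping toward WNW (azimuth ≈ 297°).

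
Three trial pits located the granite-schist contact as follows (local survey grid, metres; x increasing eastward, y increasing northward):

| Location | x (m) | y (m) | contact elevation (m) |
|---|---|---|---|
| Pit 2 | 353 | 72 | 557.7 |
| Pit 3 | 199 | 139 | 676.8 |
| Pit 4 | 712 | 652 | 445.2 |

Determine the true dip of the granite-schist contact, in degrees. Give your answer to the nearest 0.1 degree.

Two edge vectors: Pit 2→Pit 3 = (-154, 67, 119.1), Pit 2→Pit 4 = (359, 580, -112.5).
Normal n = (Pit 2→Pit 3) × (Pit 2→Pit 4) = (-76615.5, 25431.9, -113373).
So ∂z/∂x = −n_x/n_z = −0.67578 and ∂z/∂y = −n_y/n_z = 0.22432.
Gradient magnitude |∇z| = √(a² + b²) = √(0.45668 + 0.05032) = 0.71204.
True dip = arctan(0.71204) = 35.5°, dipping toward ESE (azimuth ≈ 108°).

35.5°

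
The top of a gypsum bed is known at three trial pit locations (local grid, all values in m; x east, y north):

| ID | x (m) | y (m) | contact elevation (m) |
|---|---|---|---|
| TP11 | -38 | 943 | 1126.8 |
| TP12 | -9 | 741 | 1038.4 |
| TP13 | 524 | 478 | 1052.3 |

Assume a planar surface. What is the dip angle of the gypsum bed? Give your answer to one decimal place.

Let the plane be z = a·x + b·y + c.
TP12−TP11: 29a − 202b = −88.4;  TP13−TP11: 562a − 465b = −74.5.
Solving gives a = 0.26047, b = 0.47502.
Gradient magnitude |∇z| = √(a² + b²) = √(0.06784 + 0.22564) = 0.54174.
True dip = arctan(0.54174) = 28.4°, dipping toward SSW (azimuth ≈ 209°).

28.4°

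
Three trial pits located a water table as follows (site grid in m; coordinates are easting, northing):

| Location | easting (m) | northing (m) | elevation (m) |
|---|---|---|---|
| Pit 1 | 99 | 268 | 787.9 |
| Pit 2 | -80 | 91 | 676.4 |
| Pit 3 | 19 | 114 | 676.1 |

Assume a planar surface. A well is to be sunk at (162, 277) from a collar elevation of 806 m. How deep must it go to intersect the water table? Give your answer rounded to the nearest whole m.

23 m

Two edge vectors: Pit 1→Pit 2 = (-179, -177, -111.5), Pit 1→Pit 3 = (-80, -154, -111.8).
Normal n = (Pit 1→Pit 2) × (Pit 1→Pit 3) = (2617.6, -11092.2, 13406).
So ∂z/∂easting = −n_x/n_z = −0.19526 and ∂z/∂northing = −n_y/n_z = 0.82741.
Intercept c from Pit 1: 787.9 + 19.33 − 221.74 = 585.49.
At (162, 277): z_contact = −31.6 + 229.2 + 585.49 = 783.0 m.
Depth below ground = 806 − 783.0 = 23 m.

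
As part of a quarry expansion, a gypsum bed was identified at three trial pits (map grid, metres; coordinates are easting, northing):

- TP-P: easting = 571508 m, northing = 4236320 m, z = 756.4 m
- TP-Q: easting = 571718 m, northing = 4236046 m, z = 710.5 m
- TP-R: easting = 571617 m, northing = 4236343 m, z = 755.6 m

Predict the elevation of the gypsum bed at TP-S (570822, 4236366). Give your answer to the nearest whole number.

Let the plane be z = a·easting + b·northing + c.
TP-Q−TP-P: 210a − 274b = −45.9;  TP-R−TP-P: 109a + 23b = −0.8.
Solving gives a = −0.03674487, b = 0.13935612.
Then c = 756.4 − a·571508 − b·4236320 = −568600.74.
At (570822, 4236366): z = −20974.8 + 590363.5 − 568600.74 = 788.0 m.

788 m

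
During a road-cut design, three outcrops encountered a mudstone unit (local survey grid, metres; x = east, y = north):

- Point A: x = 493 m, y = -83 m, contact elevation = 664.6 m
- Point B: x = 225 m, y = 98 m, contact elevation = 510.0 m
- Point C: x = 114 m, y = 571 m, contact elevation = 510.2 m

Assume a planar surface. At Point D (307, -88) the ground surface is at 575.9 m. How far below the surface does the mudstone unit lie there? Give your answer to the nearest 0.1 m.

Let the plane be z = a·x + b·y + c.
Point B−Point A: −268a + 181b = −154.6;  Point C−Point A: −379a + 654b = −154.4.
Solving gives a = 0.68585, b = 0.16137.
Then c = 664.6 − a·493 − b·-83 = 339.87.
At (307, -88): z_contact = 210.56 − 14.20 + 339.87 = 536.22 m.
Depth below ground = 575.9 − 536.22 = 39.7 m.

39.7 m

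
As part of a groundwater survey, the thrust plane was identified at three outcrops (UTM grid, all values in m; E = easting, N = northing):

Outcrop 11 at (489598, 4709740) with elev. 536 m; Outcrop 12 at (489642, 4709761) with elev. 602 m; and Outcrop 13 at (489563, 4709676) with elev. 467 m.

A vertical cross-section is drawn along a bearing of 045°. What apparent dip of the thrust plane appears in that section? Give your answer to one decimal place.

Let the plane be z = a·E + b·N + c.
Outcrop 12−Outcrop 11: 44a + 21b = 66;  Outcrop 13−Outcrop 11: −35a − 64b = −69.
Solving gives a = 1.33349, b = 0.34887.
Unit vector along 045° is (sin 45°, cos 45°) = (0.7071, 0.7071).
Slope in that direction = a·(0.7071) + b·(0.7071) = 1.18961.
Apparent dip = arctan|1.18961| = 49.9° (true dip is 54.0°, so apparent ≤ true as expected).

49.9°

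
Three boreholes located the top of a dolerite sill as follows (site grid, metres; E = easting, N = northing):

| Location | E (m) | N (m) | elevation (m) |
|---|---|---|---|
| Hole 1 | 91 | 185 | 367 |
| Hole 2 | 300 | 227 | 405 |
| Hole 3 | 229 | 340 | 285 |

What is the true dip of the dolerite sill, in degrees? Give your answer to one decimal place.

Let the plane be z = a·E + b·N + c.
Hole 2−Hole 1: 209a + 42b = 38;  Hole 3−Hole 1: 138a + 155b = −82.
Solving gives a = 0.35092, b = −0.84146.
Gradient magnitude |∇z| = √(a² + b²) = √(0.12314 + 0.70806) = 0.91170.
True dip = arctan(0.91170) = 42.4°, dipping toward NNW (azimuth ≈ 337°).

42.4°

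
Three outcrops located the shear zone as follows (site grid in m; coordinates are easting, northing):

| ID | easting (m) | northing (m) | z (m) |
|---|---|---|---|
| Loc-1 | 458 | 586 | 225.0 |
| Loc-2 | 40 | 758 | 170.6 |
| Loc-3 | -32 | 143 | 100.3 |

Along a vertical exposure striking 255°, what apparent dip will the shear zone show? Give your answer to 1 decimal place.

10.6°

Let the plane be z = a·easting + b·northing + c.
Loc-2−Loc-1: −418a + 172b = −54.4;  Loc-3−Loc-1: −490a − 443b = −124.7.
Solving gives a = 0.16904, b = 0.09452.
Unit vector along 255° is (sin 255°, cos 255°) = (-0.9659, -0.2588).
Slope in that direction = a·(-0.9659) + b·(-0.2588) = −0.18774.
Apparent dip = arctan|0.18774| = 10.6° (true dip is 11.0°, so apparent ≤ true as expected).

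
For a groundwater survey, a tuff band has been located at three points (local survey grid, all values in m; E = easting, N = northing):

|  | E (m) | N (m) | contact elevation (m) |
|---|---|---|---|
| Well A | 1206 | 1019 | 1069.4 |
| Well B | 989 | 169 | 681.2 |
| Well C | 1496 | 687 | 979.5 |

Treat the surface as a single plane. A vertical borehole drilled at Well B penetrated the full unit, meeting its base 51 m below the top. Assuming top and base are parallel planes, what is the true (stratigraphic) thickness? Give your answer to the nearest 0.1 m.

Two edge vectors: Well A→Well B = (-217, -850, -388.2), Well A→Well C = (290, -332, -89.9).
Normal n = (Well A→Well B) × (Well A→Well C) = (-52467.4, -132086.3, 318544).
So ∂z/∂E = −n_x/n_z = 0.16471 and ∂z/∂N = −n_y/n_z = 0.41466.
|∇z| = √(a²+b²) = 0.44617, so dip δ = arctan(0.44617) = 24.05°.
True thickness = vertical thickness × cos δ = 51 × cos 24.05° = 46.6 m.

46.6 m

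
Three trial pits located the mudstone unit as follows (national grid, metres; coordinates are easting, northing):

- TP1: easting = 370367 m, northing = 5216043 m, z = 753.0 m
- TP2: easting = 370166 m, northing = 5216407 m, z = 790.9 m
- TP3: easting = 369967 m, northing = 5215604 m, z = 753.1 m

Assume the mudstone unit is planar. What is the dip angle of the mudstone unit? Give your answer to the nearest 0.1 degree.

Let the plane be z = a·easting + b·northing + c.
TP2−TP1: −201a + 364b = 37.9;  TP3−TP1: −400a − 439b = 0.1.
Solving gives a = −0.07131, b = 0.06474.
Gradient magnitude |∇z| = √(a² + b²) = √(0.00508 + 0.00419) = 0.09632.
True dip = arctan(0.09632) = 5.5°, dipping toward SE (azimuth ≈ 132°).

5.5°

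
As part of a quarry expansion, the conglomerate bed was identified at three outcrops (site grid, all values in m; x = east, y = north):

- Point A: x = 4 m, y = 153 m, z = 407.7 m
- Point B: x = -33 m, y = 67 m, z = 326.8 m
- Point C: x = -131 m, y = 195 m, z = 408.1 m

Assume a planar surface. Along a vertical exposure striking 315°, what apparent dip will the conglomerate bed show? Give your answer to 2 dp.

22.14°

Let the plane be z = a·x + b·y + c.
Point B−Point A: −37a − 86b = −80.9;  Point C−Point A: −135a + 42b = 0.4.
Solving gives a = 0.25550, b = 0.83077.
Unit vector along 315° is (sin 315°, cos 315°) = (-0.7071, 0.7071).
Slope in that direction = a·(-0.7071) + b·(0.7071) = 0.40678.
Apparent dip = arctan|0.40678| = 22.14° (true dip is 41.0°, so apparent ≤ true as expected).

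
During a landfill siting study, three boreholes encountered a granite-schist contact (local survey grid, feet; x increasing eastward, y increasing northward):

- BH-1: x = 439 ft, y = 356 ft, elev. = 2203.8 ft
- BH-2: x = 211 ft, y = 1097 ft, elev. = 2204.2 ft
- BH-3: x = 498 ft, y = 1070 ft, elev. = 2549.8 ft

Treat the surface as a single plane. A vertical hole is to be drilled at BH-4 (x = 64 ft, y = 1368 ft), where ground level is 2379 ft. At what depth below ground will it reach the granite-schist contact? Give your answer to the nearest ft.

254 ft

Let the plane be z = a·x + b·y + c.
BH-2−BH-1: −228a + 741b = 0.4;  BH-3−BH-1: 59a + 714b = 346.
Solving gives a = 1.24013, b = 0.38212.
Then c = 2203.8 − a·439 − b·356 = 1523.35.
At (64, 1368): z_contact = 79.4 + 522.7 + 1523.35 = 2125.5 ft.
Depth below ground = 2379 − 2125.5 = 254 ft.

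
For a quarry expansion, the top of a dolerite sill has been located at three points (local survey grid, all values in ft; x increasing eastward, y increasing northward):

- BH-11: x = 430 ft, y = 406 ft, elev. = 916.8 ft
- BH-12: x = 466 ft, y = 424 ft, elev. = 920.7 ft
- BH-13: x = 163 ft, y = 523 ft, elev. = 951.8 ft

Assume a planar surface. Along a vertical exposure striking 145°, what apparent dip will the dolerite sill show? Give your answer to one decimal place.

12.4°

Two edge vectors: BH-11→BH-12 = (36, 18, 3.9), BH-11→BH-13 = (-267, 117, 35).
Normal n = (BH-11→BH-12) × (BH-11→BH-13) = (173.7, -2301.3, 9018).
So ∂z/∂x = −n_x/n_z = −0.01926 and ∂z/∂y = −n_y/n_z = 0.25519.
Unit vector along 145° is (sin 145°, cos 145°) = (0.5736, -0.8192).
Slope in that direction = a·(0.5736) + b·(-0.8192) = −0.22009.
Apparent dip = arctan|0.22009| = 12.4° (true dip is 14.4°, so apparent ≤ true as expected).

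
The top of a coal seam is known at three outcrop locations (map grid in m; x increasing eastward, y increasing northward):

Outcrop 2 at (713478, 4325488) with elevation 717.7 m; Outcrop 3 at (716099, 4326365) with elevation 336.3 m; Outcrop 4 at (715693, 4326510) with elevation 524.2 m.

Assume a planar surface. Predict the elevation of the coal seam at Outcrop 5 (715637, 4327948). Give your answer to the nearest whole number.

1201 m

Two edge vectors: Outcrop 2→Outcrop 3 = (2621, 877, -381.4), Outcrop 2→Outcrop 4 = (2215, 1022, -193.5).
Normal n = (Outcrop 2→Outcrop 3) × (Outcrop 2→Outcrop 4) = (220091.3, -337637.5, 736107).
So ∂z/∂x = −n_x/n_z = −0.29899362 and ∂z/∂y = −n_y/n_z = 0.45867992.
Intercept c from Outcrop 2: 717.7 + 213325.37 − 1984014.49 = −1769971.42.
At (715637, 4327948): z = −213970.9 + 1985142.8 − 1769971.42 = 1200.5 m.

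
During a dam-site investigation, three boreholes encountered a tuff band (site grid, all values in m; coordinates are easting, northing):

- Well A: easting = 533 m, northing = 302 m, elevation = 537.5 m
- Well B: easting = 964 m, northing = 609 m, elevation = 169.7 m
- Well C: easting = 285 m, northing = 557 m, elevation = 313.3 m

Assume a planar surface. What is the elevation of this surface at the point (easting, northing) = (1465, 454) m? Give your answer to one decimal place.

259.0 m

Two edge vectors: Well A→Well B = (431, 307, -367.8), Well A→Well C = (-248, 255, -224.2).
Normal n = (Well A→Well B) × (Well A→Well C) = (24959.6, 187844.6, 186041).
So ∂z/∂easting = −n_x/n_z = −0.134162 and ∂z/∂northing = −n_y/n_z = −1.009695.
Intercept c from Well A: 537.5 + 71.51 + 304.93 = 913.94.
At (1465, 454): z = −196.5 − 458.4 + 913.94 = 259.0 m.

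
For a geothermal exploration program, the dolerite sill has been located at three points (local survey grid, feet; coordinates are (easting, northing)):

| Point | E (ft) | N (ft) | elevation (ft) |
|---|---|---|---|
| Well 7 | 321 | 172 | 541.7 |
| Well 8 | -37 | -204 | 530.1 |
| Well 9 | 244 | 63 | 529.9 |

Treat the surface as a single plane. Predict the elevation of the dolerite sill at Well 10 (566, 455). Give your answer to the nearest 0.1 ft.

558.1 ft

Two edge vectors: Well 7→Well 8 = (-358, -376, -11.6), Well 7→Well 9 = (-77, -109, -11.8).
Normal n = (Well 7→Well 8) × (Well 7→Well 9) = (3172.4, -3331.2, 10070).
So ∂z/∂E = −n_x/n_z = −0.31503 and ∂z/∂N = −n_y/n_z = 0.33080.
Intercept c from Well 7: 541.7 + 101.13 − 56.90 = 585.93.
At (566, 455): z = −178.3 + 150.5 + 585.93 = 558.1 ft.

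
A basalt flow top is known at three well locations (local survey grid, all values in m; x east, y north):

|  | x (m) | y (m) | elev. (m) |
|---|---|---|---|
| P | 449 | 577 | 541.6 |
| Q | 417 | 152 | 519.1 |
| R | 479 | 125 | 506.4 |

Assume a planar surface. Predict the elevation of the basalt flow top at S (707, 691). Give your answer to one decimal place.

503.7 m

Let the plane be z = a·x + b·y + c.
Q−P: −32a − 425b = −22.5;  R−P: 30a − 452b = −35.2.
Solving gives a = −0.17601, b = 0.06619.
Then c = 541.6 − a·449 − b·577 = 582.44.
At (707, 691): z = −124.4 + 45.7 + 582.44 = 503.7 m.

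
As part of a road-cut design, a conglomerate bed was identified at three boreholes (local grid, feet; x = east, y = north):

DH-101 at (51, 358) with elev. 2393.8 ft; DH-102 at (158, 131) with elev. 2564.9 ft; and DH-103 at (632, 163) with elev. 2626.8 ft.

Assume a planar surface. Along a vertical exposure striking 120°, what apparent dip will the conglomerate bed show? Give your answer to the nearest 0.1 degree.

26.0°

Two edge vectors: DH-101→DH-102 = (107, -227, 171.1), DH-101→DH-103 = (581, -195, 233).
Normal n = (DH-101→DH-102) × (DH-101→DH-103) = (-19526.5, 74478.1, 111022).
So ∂z/∂x = −n_x/n_z = 0.17588 and ∂z/∂y = −n_y/n_z = −0.67084.
Unit vector along 120° is (sin 120°, cos 120°) = (0.8660, -0.5000).
Slope in that direction = a·(0.8660) + b·(-0.5000) = 0.48774.
Apparent dip = arctan|0.48774| = 26.0° (true dip is 34.7°, so apparent ≤ true as expected).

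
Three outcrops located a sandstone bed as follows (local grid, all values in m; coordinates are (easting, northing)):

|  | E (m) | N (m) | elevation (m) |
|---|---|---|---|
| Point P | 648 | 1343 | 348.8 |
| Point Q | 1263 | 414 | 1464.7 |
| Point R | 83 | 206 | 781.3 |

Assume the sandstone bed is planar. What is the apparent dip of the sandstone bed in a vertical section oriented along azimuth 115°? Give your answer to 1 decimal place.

Let the plane be z = a·E + b·N + c.
Point Q−Point P: 615a − 929b = 1115.9;  Point R−Point P: −565a − 1137b = 432.5.
Solving gives a = 0.70824, b = −0.73233.
Unit vector along 115° is (sin 115°, cos 115°) = (0.9063, -0.4226).
Slope in that direction = a·(0.9063) + b·(-0.4226) = 0.95138.
Apparent dip = arctan|0.95138| = 43.6° (true dip is 45.5°, so apparent ≤ true as expected).

43.6°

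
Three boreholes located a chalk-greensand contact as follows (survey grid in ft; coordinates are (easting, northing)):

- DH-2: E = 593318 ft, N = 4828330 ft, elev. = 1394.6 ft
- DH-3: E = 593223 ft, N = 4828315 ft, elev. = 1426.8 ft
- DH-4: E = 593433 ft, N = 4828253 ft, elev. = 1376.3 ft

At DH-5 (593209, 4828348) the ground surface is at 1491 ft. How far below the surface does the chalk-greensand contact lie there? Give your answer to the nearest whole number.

Let the plane be z = a·E + b·N + c.
DH-3−DH-2: −95a − 15b = 32.2;  DH-4−DH-2: 115a − 77b = −18.3.
Solving gives a = −0.30463496, b = −0.21731195.
Then c = 1394.6 − a·593318 − b·4828330 = 1231393.80.
At (593209, 4828348): z_contact = −180712.2 − 1049257.7 + 1231393.80 = 1423.9 ft.
Depth below ground = 1491 − 1423.9 = 67 ft.

67 ft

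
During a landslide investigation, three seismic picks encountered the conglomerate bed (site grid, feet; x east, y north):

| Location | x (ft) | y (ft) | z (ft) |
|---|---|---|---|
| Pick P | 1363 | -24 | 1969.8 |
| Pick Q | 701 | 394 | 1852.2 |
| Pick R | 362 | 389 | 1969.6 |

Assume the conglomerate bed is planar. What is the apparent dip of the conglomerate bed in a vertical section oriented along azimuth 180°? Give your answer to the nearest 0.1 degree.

39.0°

Let the plane be z = a·x + b·y + c.
Pick Q−Pick P: −662a + 418b = −117.6;  Pick R−Pick P: −1001a + 413b = −0.2.
Solving gives a = −0.33435, b = −0.81087.
Unit vector along 180° is (sin 180°, cos 180°) = (0.0000, -1.0000).
Slope in that direction = a·(0.0000) + b·(-1.0000) = 0.81087.
Apparent dip = arctan|0.81087| = 39.0° (true dip is 41.3°, so apparent ≤ true as expected).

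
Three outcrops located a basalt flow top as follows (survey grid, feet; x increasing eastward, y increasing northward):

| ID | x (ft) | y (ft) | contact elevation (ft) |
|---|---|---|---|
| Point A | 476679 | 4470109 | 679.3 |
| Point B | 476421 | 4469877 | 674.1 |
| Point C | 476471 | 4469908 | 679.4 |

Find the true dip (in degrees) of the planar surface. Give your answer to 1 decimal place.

23.1°

Let the plane be z = a·x + b·y + c.
Point B−Point A: −258a − 232b = −5.2;  Point C−Point A: −208a − 201b = 0.1.
Solving gives a = 0.29661, b = −0.30744.
Gradient magnitude |∇z| = √(a² + b²) = √(0.08798 + 0.09452) = 0.42720.
True dip = arctan(0.42720) = 23.1°, dipping toward NW (azimuth ≈ 316°).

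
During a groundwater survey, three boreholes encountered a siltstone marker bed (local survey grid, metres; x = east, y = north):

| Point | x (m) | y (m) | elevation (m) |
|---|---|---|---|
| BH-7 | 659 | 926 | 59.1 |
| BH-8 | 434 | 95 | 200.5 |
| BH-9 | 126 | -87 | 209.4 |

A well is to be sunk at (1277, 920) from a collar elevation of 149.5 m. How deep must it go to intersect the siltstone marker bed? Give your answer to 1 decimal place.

Let the plane be z = a·x + b·y + c.
BH-8−BH-7: −225a − 831b = 141.4;  BH-9−BH-7: −533a − 1013b = 150.3.
Solving gives a = 0.085298, b = −0.193252.
Then c = 59.1 − a·659 − b·926 = 181.84.
At (1277, 920): z_contact = 108.93 − 177.79 + 181.84 = 112.97 m.
Depth below ground = 149.5 − 112.97 = 36.5 m.

36.5 m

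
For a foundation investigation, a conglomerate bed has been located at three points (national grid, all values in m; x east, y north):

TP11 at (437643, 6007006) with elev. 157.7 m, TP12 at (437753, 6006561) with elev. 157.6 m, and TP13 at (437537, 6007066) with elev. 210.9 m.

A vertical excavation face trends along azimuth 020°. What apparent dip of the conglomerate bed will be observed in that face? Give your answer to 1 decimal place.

18.5°

Let the plane be z = a·x + b·y + c.
TP12−TP11: 110a − 445b = −0.1;  TP13−TP11: −106a + 60b = 53.2.
Solving gives a = −0.58339, b = −0.14398.
Unit vector along 020° is (sin 20°, cos 20°) = (0.3420, 0.9397).
Slope in that direction = a·(0.3420) + b·(0.9397) = −0.33483.
Apparent dip = arctan|0.33483| = 18.5° (true dip is 31.0°, so apparent ≤ true as expected).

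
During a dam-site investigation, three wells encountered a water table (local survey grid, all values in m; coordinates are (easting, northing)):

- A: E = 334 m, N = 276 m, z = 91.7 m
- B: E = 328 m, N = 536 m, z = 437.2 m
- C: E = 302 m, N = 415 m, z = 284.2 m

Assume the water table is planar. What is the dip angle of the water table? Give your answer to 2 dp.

53.47°

Two edge vectors: A→B = (-6, 260, 345.5), A→C = (-32, 139, 192.5).
Normal n = (A→B) × (A→C) = (2025.5, -9901, 7486).
So ∂z/∂E = −n_x/n_z = −0.27057 and ∂z/∂N = −n_y/n_z = 1.32260.
Gradient magnitude |∇z| = √(a² + b²) = √(0.07321 + 1.74928) = 1.34999.
True dip = arctan(1.34999) = 53.47°, dipping toward SSE (azimuth ≈ 168°).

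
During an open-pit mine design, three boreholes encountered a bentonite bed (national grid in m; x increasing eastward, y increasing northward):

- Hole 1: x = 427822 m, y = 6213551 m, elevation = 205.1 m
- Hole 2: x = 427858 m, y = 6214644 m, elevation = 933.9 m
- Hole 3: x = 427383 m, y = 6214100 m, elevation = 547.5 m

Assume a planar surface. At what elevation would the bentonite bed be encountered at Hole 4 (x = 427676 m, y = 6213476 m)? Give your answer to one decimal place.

147.7 m

Two edge vectors: Hole 1→Hole 2 = (36, 1093, 728.8), Hole 1→Hole 3 = (-439, 549, 342.4).
Normal n = (Hole 1→Hole 2) × (Hole 1→Hole 3) = (-25868, -332269.6, 499591).
So ∂z/∂x = −n_x/n_z = 0.051778355 and ∂z/∂y = −n_y/n_z = 0.665083238.
Intercept c from Hole 1: 205.1 − 22151.92 − 4132528.62 = −4154475.44.
At (427676, 6213476): z = 22144.4 + 4132478.7 − 4154475.44 = 147.7 m.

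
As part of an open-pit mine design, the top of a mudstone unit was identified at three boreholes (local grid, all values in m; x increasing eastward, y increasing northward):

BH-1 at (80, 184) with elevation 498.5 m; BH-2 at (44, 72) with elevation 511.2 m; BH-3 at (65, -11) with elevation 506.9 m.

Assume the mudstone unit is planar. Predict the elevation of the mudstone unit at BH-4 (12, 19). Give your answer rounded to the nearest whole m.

Let the plane be z = a·x + b·y + c.
BH-2−BH-1: −36a − 112b = 12.7;  BH-3−BH-1: −15a − 195b = 8.4.
Solving gives a = −0.28758, b = −0.02096.
Then c = 498.5 − a·80 − b·184 = 525.36.
At (12, 19): z = −3.5 − 0.4 + 525.36 = 521.5 m.

522 m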